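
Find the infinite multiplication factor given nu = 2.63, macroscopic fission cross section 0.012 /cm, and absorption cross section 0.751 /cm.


k_inf = nu * Sigma_f / Sigma_a
k_inf = 2.63 * 0.012 / 0.751
k_inf = 0.042024

0.042024


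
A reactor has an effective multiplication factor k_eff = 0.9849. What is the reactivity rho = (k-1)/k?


rho = (k_eff - 1) / k_eff
rho = (0.9849 - 1) / 0.9849
rho = -0.015332

-0.015332


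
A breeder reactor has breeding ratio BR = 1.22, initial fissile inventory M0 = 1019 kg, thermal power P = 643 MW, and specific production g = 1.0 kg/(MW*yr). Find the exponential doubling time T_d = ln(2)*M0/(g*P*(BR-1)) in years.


Breeding gain G = BR - 1 = 1.22 - 1 = 0.22
Fissile production rate = g * P * G = 1.0 * 643 * 0.22 = 141.46 kg/yr
T_d = ln(2) * M0 / (g * P * G)
T_d = ln(2) * 1019 / 141.46 = 4.9931 yr

4.9931


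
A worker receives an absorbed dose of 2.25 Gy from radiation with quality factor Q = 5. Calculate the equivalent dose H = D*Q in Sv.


H = D * Q
H = 2.25 * 5
H = 11.250 Sv

11.250


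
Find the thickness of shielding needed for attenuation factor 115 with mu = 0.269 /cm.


x = ln(factor) / mu
x = ln(115) / 0.269
x = 17.639 cm

17.639


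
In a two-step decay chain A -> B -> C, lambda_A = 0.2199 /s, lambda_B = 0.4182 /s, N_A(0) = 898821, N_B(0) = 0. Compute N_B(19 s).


N_B(t) = lambda_A * N_A0 / (lambda_B - lambda_A) * [exp(-lambda_A*t) - exp(-lambda_B*t)]
exp(-0.2199*19) = 0.01532760; exp(-0.4182*19) = 3.541465e-04
N_B = 0.2199 * 898821 / (0.4182 - 0.2199) * (0.01532760 - 3.541465e-04)
N_B = 14924

14924


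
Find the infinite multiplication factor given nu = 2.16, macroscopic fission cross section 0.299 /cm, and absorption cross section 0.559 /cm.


k_inf = nu * Sigma_f / Sigma_a
k_inf = 2.16 * 0.299 / 0.559
k_inf = 1.1553

1.1553


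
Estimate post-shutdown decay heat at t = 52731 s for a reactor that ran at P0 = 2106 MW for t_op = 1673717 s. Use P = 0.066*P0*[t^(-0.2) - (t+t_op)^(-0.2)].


P/P0 = 0.066 * [t^(-0.2) - (t + t_op)^(-0.2)]
P/P0 = 0.066 * [52731^(-0.2) - (52731 + 1673717)^(-0.2)]
P/P0 = 0.066 * [0.1136545 - 0.05656780] = 0.003767722
P = 2106 * 0.003767722 = 7.9348 MW

7.9348


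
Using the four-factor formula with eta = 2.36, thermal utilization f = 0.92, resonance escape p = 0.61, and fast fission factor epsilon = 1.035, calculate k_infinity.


k_inf = eta * f * p * epsilon
k_inf = 2.36 * 0.92 * 0.61 * 1.035
k_inf = 1.3708

1.3708


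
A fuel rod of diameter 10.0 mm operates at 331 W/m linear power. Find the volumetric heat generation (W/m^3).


r = D / 2 / 1000 = 10.0 / 2 / 1000 = 0.005 m
q''' = q' / (pi * r^2)
q''' = 331 / (pi * 0.005^2)
q''' = 4.2144e+06 W/m^3

4.2144e+06


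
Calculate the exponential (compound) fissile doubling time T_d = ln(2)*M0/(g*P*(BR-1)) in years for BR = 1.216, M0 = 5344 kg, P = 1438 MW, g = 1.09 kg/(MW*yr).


Breeding gain G = BR - 1 = 1.216 - 1 = 0.216
Fissile production rate = g * P * G = 1.09 * 1438 * 0.216 = 338.56272 kg/yr
T_d = ln(2) * M0 / (g * P * G)
T_d = ln(2) * 5344 / 338.56272 = 10.941 yr

10.941


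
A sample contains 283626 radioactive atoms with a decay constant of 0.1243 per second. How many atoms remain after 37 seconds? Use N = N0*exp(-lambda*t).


N = N0 * exp(-lambda * t)
N = 283626 * exp(-0.1243 * 37)
N = 2853.5

2853.5


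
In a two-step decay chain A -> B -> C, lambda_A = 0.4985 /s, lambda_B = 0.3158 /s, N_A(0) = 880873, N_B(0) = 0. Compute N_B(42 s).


N_B(t) = lambda_A * N_A0 / (lambda_B - lambda_A) * [exp(-lambda_A*t) - exp(-lambda_B*t)]
exp(-0.4985*42) = 8.075630e-10; exp(-0.3158*42) = 1.736568e-06
N_B = 0.4985 * 880873 / (0.3158 - 0.4985) * (8.075630e-10 - 1.736568e-06)
N_B = 4.1719

4.1719


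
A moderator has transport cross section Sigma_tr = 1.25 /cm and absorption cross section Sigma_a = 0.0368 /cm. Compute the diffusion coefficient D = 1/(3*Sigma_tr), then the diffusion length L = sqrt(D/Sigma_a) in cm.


D = 1 / (3 * Sigma_tr) = 1 / (3 * 1.25) = 0.2666667 cm
L = sqrt(D / Sigma_a)
L = sqrt(0.2666667 / 0.0368)
L = 2.6919 cm

2.6919


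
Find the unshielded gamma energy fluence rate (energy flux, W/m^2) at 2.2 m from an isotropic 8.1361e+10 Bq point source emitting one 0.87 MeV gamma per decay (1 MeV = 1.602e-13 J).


psi = A * E * 1.602e-13 / (4*pi*r^2)
psi = 8.1361e+10 * 0.87 * 1.602e-13 / (4*pi*2.2^2)
psi = 1.8644e-04 W/m^2

1.8644e-04


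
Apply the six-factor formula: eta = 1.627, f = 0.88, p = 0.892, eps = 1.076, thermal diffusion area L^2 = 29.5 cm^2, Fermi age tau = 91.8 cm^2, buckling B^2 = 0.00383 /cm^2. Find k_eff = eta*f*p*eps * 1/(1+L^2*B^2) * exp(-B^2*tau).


k_inf = eta*f*p*eps = 1.627*0.88*0.892*1.076 = 1.374192
P_TNL = 1/(1 + L^2*B^2) = 1/(1 + 29.5*0.00383) = 0.8984847
P_FNL = exp(-B^2*tau) = exp(-0.00383*91.8) = 0.7035657
k_eff = k_inf * P_TNL * P_FNL = 1.374192 * 0.8984847 * 0.7035657
k_eff = 0.86869

0.86869


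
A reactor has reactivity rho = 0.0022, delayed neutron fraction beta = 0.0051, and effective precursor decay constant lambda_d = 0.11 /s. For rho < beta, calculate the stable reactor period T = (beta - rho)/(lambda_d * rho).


T = (beta - rho) / (lambda_d * rho)
T = (0.0051 - 0.0022) / (0.11 * 0.0022)
T = 11.983 s

11.983


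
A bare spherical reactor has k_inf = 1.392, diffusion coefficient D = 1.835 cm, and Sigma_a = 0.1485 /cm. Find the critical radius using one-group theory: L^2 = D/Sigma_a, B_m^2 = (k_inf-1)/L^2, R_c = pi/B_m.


L^2 = D / Sigma_a = 1.835 / 0.1485 = 12.35690 cm^2
B_m^2 = (k_inf - 1) / L^2 = (1.392 - 1) / 12.35690 = 0.03172317 /cm^2
For a bare sphere: B_g = pi/R, so R_c = pi / sqrt(B_m^2)
R_c = pi / sqrt(0.03172317) = 17.638 cm

17.638


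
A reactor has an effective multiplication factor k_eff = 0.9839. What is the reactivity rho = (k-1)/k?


rho = (k_eff - 1) / k_eff
rho = (0.9839 - 1) / 0.9839
rho = -0.016363

-0.016363


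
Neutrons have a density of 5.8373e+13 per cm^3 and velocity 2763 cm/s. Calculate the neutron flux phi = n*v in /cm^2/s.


phi = n * v
phi = 5.8373e+13 * 2763
phi = 1.6128e+17 /cm^2/s

1.6128e+17


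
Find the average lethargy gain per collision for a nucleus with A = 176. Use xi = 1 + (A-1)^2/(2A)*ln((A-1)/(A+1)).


xi = 1 + (A-1)^2/(2A) * ln((A-1)/(A+1))
xi = 1 + (176-1)^2/(2*176) * ln((176-1)/(176 +1))
xi = 0.011321

0.011321


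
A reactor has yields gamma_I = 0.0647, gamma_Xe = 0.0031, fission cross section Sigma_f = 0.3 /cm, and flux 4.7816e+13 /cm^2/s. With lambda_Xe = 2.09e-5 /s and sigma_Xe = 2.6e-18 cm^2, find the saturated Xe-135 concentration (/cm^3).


Xe_eq = (gamma_I + gamma_Xe) * Sigma_f * phi / (lambda_Xe + sigma_Xe * phi)
Numerator = (0.0647 + 0.0031) * 0.3 * 4.7816e+13 = 9.725774e+11
Denominator = 2.09e-5 + 2.6e-18 * 4.7816e+13 = 1.452216e-04
Xe_eq = 9.725774e+11 / 1.452216e-04 = 6.6972e+15 /cm^3

6.6972e+15


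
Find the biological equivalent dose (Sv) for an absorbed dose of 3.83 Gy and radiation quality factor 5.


H = D * Q
H = 3.83 * 5
H = 19.150 Sv

19.150


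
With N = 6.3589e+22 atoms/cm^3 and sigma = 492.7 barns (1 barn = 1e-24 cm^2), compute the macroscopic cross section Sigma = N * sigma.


Sigma = N * sigma_barns * 1e-24
Sigma = 6.3589e+22 * 492.7 * 1e-24
Sigma = 31.330 /cm

31.330


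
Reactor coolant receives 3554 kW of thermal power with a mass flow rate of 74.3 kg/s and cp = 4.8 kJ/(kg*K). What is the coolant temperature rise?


dT = Q / (m_dot * cp)
dT = 3554 / (74.3 * 4.8)
dT = 9.9652 C

9.9652


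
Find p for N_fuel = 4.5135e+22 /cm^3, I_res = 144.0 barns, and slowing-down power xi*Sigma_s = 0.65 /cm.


p = exp(-N * I * 1e-24 / (xi*Sigma_s))
p = exp(-4.5135e+22 * 144.0 * 1e-24 / 0.65)
p = 4.5439e-05

4.5439e-05


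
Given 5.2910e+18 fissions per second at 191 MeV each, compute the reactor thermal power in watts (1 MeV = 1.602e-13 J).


P = fission_rate * E_MeV * 1.602e-13
P = 5.2910e+18 * 191 * 1.602e-13
P = 1.6190e+08 W

1.6190e+08


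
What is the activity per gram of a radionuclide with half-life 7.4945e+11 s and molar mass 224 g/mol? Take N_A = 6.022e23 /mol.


lambda = ln(2) / t_half = ln(2) / 7.4945e+11 = 9.248745e-13 /s
SA = lambda * N_A / M
SA = 9.248745e-13 * 6.022e23 / 224
SA = 2.4864e+09 Bq/g

2.4864e+09


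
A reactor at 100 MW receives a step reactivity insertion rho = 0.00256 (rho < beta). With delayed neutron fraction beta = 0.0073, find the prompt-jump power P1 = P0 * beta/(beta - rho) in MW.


P1/P0 = beta / (beta - rho)
P1/P0 = 0.0073 / (0.0073 - 0.00256) = 1.540084
P1 = 100 * 1.540084 = 154.01 MW

154.01


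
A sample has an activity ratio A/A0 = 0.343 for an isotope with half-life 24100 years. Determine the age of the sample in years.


lambda = ln(2) / t_half = ln(2) / 24100 = 2.876129e-05 /yr
t = -ln(A/A0) / lambda
t = -ln(0.343) / 2.876129e-05
t = 37204 yr

37204


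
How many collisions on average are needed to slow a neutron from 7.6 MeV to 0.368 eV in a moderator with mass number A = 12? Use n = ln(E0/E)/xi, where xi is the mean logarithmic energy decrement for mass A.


xi = 1 + (A-1)^2/(2A)*ln((A-1)/(A+1)) = 0.1577690 (for A = 12)
n = ln(E0/E) / xi
n = ln(7.6e6 / 0.368) / 0.1577690
n = ln(2.065217e+07) / 0.1577690 = 106.76

106.76


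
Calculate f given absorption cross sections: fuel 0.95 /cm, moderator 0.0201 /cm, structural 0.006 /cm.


f = Sigma_a_fuel / (Sigma_a_fuel + Sigma_a_mod + Sigma_a_other)
f = 0.95 / (0.95 + 0.0201 + 0.006)
f = 0.97326

0.97326


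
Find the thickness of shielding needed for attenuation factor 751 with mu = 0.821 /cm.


x = ln(factor) / mu
x = ln(751) / 0.821
x = 8.0650 cm

8.0650


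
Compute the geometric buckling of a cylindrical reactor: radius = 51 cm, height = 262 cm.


B^2 = (2.405/R)^2 + (pi/H)^2
B^2 = (2.405/51)^2 + (pi/262)^2
B^2 = 0.0023675 /cm^2

0.0023675


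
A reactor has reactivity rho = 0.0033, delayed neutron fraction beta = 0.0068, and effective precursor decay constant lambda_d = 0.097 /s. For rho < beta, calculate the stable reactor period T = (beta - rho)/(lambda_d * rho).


T = (beta - rho) / (lambda_d * rho)
T = (0.0068 - 0.0033) / (0.097 * 0.0033)
T = 10.934 s

10.934


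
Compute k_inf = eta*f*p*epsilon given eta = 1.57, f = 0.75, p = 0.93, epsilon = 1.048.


k_inf = eta * f * p * epsilon
k_inf = 1.57 * 0.75 * 0.93 * 1.048
k_inf = 1.1476

1.1476


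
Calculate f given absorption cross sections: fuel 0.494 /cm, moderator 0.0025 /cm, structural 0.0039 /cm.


f = Sigma_a_fuel / (Sigma_a_fuel + Sigma_a_mod + Sigma_a_other)
f = 0.494 / (0.494 + 0.0025 + 0.0039)
f = 0.98721

0.98721


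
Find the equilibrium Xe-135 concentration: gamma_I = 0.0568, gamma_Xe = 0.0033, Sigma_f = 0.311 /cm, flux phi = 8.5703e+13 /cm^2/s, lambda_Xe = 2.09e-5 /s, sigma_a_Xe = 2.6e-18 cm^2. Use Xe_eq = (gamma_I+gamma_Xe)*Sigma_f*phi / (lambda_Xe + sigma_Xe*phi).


Xe_eq = (gamma_I + gamma_Xe) * Sigma_f * phi / (lambda_Xe + sigma_Xe * phi)
Numerator = (0.0568 + 0.0033) * 0.311 * 8.5703e+13 = 1.601883e+12
Denominator = 2.09e-5 + 2.6e-18 * 8.5703e+13 = 2.437278e-04
Xe_eq = 1.601883e+12 / 2.437278e-04 = 6.5724e+15 /cm^3

6.5724e+15


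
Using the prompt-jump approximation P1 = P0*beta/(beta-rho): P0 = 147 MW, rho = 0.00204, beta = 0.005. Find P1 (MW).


P1/P0 = beta / (beta - rho)
P1/P0 = 0.005 / (0.005 - 0.00204) = 1.689189
P1 = 147 * 1.689189 = 248.31 MW

248.31


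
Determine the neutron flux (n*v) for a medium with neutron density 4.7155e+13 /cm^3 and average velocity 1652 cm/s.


phi = n * v
phi = 4.7155e+13 * 1652
phi = 7.7900e+16 /cm^2/s

7.7900e+16


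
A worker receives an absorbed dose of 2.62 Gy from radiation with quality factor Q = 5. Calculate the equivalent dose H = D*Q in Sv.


H = D * Q
H = 2.62 * 5
H = 13.100 Sv

13.100


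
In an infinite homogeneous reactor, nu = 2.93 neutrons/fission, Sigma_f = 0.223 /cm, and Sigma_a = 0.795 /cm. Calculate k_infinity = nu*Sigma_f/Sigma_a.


k_inf = nu * Sigma_f / Sigma_a
k_inf = 2.93 * 0.223 / 0.795
k_inf = 0.82187

0.82187


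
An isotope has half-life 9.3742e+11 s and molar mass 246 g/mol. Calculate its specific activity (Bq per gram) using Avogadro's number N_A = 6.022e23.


lambda = ln(2) / t_half = ln(2) / 9.3742e+11 = 7.394201e-13 /s
SA = lambda * N_A / M
SA = 7.394201e-13 * 6.022e23 / 246
SA = 1.8101e+09 Bq/g

1.8101e+09


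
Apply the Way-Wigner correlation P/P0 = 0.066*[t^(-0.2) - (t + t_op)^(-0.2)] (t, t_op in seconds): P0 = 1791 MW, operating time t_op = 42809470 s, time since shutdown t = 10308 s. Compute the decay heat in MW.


P/P0 = 0.066 * [t^(-0.2) - (t + t_op)^(-0.2)]
P/P0 = 0.066 * [10308^(-0.2) - (10308 + 42809470)^(-0.2)]
P/P0 = 0.066 * [0.1575307 - 0.02976262] = 0.008432693
P = 1791 * 0.008432693 = 15.103 MW

15.103


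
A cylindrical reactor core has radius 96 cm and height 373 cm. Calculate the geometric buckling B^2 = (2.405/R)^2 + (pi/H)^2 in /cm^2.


B^2 = (2.405/R)^2 + (pi/H)^2
B^2 = (2.405/96)^2 + (pi/373)^2
B^2 = 6.9855e-04 /cm^2

6.9855e-04


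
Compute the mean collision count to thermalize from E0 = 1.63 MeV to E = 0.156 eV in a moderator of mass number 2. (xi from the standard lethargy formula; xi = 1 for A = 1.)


xi = 1 + (A-1)^2/(2A)*ln((A-1)/(A+1)) = 0.7253469 (for A = 2)
n = ln(E0/E) / xi
n = ln(1.63e6 / 0.156) / 0.7253469
n = ln(1.044872e+07) / 0.7253469 = 22.282

22.282


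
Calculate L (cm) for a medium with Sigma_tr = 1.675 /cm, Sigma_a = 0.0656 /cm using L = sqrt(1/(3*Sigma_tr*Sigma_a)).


D = 1 / (3 * Sigma_tr) = 1 / (3 * 1.675) = 0.1990050 cm
L = sqrt(D / Sigma_a)
L = sqrt(0.1990050 / 0.0656)
L = 1.7417 cm

1.7417


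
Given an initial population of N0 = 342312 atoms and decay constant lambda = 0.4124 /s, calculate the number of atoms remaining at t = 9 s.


N = N0 * exp(-lambda * t)
N = 342312 * exp(-0.4124 * 9)
N = 8365.6

8365.6


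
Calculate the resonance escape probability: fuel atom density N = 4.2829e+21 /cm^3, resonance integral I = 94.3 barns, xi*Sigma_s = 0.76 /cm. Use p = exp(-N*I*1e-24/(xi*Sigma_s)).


p = exp(-N * I * 1e-24 / (xi*Sigma_s))
p = exp(-4.2829e+21 * 94.3 * 1e-24 / 0.76)
p = 0.58777

0.58777


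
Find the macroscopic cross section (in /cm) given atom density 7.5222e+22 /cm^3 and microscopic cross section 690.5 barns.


Sigma = N * sigma_barns * 1e-24
Sigma = 7.5222e+22 * 690.5 * 1e-24
Sigma = 51.941 /cm

51.941


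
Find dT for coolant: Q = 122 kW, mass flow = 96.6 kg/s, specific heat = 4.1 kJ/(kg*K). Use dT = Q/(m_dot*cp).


dT = Q / (m_dot * cp)
dT = 122 / (96.6 * 4.1)
dT = 0.30803 C

0.30803


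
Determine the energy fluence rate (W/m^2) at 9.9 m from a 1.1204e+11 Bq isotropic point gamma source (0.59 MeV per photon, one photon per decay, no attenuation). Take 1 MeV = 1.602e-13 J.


psi = A * E * 1.602e-13 / (4*pi*r^2)
psi = 1.1204e+11 * 0.59 * 1.602e-13 / (4*pi*9.9^2)
psi = 8.5982e-06 W/m^2

8.5982e-06


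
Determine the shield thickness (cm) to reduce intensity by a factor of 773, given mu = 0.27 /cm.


x = ln(factor) / mu
x = ln(773) / 0.27
x = 24.631 cm

24.631


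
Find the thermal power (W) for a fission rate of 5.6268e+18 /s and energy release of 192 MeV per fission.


P = fission_rate * E_MeV * 1.602e-13
P = 5.6268e+18 * 192 * 1.602e-13
P = 1.7307e+08 W

1.7307e+08


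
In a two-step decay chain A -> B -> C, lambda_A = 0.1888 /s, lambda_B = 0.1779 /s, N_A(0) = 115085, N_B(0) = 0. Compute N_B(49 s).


N_B(t) = lambda_A * N_A0 / (lambda_B - lambda_A) * [exp(-lambda_A*t) - exp(-lambda_B*t)]
exp(-0.1888*49) = 9.599639e-05; exp(-0.1779*49) = 1.637614e-04
N_B = 0.1888 * 115085 / (0.1779 - 0.1888) * (9.599639e-05 - 1.637614e-04)
N_B = 135.08

135.08


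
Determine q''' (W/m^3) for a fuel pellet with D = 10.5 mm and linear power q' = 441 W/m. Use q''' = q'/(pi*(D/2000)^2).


r = D / 2 / 1000 = 10.5 / 2 / 1000 = 0.00525 m
q''' = q' / (pi * r^2)
q''' = 441 / (pi * 0.00525^2)
q''' = 5.0930e+06 W/m^3

5.0930e+06


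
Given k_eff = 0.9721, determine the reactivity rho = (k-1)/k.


rho = (k_eff - 1) / k_eff
rho = (0.9721 - 1) / 0.9721
rho = -0.028701

-0.028701


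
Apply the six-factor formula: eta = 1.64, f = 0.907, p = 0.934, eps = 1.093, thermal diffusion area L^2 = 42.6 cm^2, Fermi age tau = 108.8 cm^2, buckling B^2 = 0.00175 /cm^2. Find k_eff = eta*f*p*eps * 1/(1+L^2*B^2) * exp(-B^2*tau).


k_inf = eta*f*p*eps = 1.64*0.907*0.934*1.093 = 1.518512
P_TNL = 1/(1 + L^2*B^2) = 1/(1 + 42.6*0.00175) = 0.9306221
P_FNL = exp(-B^2*tau) = exp(-0.00175*108.8) = 0.8266284
k_eff = k_inf * P_TNL * P_FNL = 1.518512 * 0.9306221 * 0.8266284
k_eff = 1.1682

1.1682


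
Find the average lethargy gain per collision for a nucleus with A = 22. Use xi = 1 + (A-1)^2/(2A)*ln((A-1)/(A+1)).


xi = 1 + (A-1)^2/(2A) * ln((A-1)/(A+1))
xi = 1 + (22-1)^2/(2*22) * ln((22-1)/(22 +1))
xi = 0.088215

0.088215


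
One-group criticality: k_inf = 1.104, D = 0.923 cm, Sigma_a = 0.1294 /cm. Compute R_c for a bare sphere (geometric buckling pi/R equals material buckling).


L^2 = D / Sigma_a = 0.923 / 0.1294 = 7.132921 cm^2
B_m^2 = (k_inf - 1) / L^2 = (1.104 - 1) / 7.132921 = 0.01458028 /cm^2
For a bare sphere: B_g = pi/R, so R_c = pi / sqrt(B_m^2)
R_c = pi / sqrt(0.01458028) = 26.018 cm

26.018


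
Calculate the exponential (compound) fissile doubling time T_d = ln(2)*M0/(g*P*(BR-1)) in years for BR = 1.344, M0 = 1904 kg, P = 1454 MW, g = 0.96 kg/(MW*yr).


Breeding gain G = BR - 1 = 1.344 - 1 = 0.344
Fissile production rate = g * P * G = 0.96 * 1454 * 0.344 = 480.16896 kg/yr
T_d = ln(2) * M0 / (g * P * G)
T_d = ln(2) * 1904 / 480.16896 = 2.7485 yr

2.7485


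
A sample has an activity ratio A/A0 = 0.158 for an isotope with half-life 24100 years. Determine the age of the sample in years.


lambda = ln(2) / t_half = ln(2) / 24100 = 2.876129e-05 /yr
t = -ln(A/A0) / lambda
t = -ln(0.158) / 2.876129e-05
t = 64154 yr

64154


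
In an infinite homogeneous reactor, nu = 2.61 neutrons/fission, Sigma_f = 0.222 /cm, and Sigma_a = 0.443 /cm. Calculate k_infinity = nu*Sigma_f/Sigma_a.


k_inf = nu * Sigma_f / Sigma_a
k_inf = 2.61 * 0.222 / 0.443
k_inf = 1.3079

1.3079


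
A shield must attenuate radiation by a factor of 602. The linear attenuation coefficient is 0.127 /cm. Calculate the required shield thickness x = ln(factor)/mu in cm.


x = ln(factor) / mu
x = ln(602) / 0.127
x = 50.396 cm

50.396


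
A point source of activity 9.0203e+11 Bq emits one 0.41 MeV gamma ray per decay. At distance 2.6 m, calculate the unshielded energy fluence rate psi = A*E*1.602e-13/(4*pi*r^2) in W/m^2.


psi = A * E * 1.602e-13 / (4*pi*r^2)
psi = 9.0203e+11 * 0.41 * 1.602e-13 / (4*pi*2.6^2)
psi = 6.9745e-04 W/m^2

6.9745e-04


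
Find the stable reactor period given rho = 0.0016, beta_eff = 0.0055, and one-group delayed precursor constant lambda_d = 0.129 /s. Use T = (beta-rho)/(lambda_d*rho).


T = (beta - rho) / (lambda_d * rho)
T = (0.0055 - 0.0016) / (0.129 * 0.0016)
T = 18.895 s

18.895


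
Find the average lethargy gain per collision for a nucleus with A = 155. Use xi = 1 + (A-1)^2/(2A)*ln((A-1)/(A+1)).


xi = 1 + (A-1)^2/(2A) * ln((A-1)/(A+1))
xi = 1 + (155-1)^2/(2*155) * ln((155-1)/(155 +1))
xi = 0.012848

0.012848


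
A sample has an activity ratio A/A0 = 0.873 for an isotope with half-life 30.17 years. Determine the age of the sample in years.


lambda = ln(2) / t_half = ln(2) / 30.17 = 0.02297472 /yr
t = -ln(A/A0) / lambda
t = -ln(0.873) / 0.02297472
t = 5.9117 yr

5.9117


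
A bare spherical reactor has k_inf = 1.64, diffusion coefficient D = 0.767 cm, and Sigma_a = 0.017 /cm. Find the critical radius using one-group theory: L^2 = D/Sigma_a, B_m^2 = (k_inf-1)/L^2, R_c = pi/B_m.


L^2 = D / Sigma_a = 0.767 / 0.017 = 45.11765 cm^2
B_m^2 = (k_inf - 1) / L^2 = (1.64 - 1) / 45.11765 = 0.01418514 /cm^2
For a bare sphere: B_g = pi/R, so R_c = pi / sqrt(B_m^2)
R_c = pi / sqrt(0.01418514) = 26.377 cm

26.377


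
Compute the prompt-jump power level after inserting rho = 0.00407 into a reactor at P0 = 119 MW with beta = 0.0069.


P1/P0 = beta / (beta - rho)
P1/P0 = 0.0069 / (0.0069 - 0.00407) = 2.438163
P1 = 119 * 2.438163 = 290.14 MW

290.14


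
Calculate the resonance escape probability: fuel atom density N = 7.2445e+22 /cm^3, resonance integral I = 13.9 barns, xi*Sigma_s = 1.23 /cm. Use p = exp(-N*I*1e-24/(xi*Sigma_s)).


p = exp(-N * I * 1e-24 / (xi*Sigma_s))
p = exp(-7.2445e+22 * 13.9 * 1e-24 / 1.23)
p = 0.44101

0.44101


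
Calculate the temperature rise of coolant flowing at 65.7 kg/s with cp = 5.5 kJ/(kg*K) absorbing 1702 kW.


dT = Q / (m_dot * cp)
dT = 1702 / (65.7 * 5.5)
dT = 4.7101 C

4.7101


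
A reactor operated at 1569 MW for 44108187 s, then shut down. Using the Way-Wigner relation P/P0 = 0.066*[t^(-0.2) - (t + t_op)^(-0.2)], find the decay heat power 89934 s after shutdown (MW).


P/P0 = 0.066 * [t^(-0.2) - (t + t_op)^(-0.2)]
P/P0 = 0.066 * [89934^(-0.2) - (89934 + 44108187)^(-0.2)]
P/P0 = 0.066 * [0.1021446 - 0.02957462] = 0.004789619
P = 1569 * 0.004789619 = 7.5149 MW

7.5149


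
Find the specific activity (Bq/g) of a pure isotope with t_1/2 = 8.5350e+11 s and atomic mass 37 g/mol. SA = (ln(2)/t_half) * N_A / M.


lambda = ln(2) / t_half = ln(2) / 8.5350e+11 = 8.121232e-13 /s
SA = lambda * N_A / M
SA = 8.121232e-13 * 6.022e23 / 37
SA = 1.3218e+10 Bq/g

1.3218e+10


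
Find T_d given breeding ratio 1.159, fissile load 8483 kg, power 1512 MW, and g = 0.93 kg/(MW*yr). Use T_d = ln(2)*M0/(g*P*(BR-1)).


Breeding gain G = BR - 1 = 1.159 - 1 = 0.159
Fissile production rate = g * P * G = 0.93 * 1512 * 0.159 = 223.57944 kg/yr
T_d = ln(2) * M0 / (g * P * G)
T_d = ln(2) * 8483 / 223.57944 = 26.299 yr

26.299


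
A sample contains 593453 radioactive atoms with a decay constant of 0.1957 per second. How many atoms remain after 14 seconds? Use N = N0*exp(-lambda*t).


N = N0 * exp(-lambda * t)
N = 593453 * exp(-0.1957 * 14)
N = 38327

38327


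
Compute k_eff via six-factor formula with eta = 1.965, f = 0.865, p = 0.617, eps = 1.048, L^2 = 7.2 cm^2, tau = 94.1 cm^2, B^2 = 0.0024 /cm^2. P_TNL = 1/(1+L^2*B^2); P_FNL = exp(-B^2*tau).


k_inf = eta*f*p*eps = 1.965*0.865*0.617*1.048 = 1.099069
P_TNL = 1/(1 + L^2*B^2) = 1/(1 + 7.2*0.0024) = 0.9830135
P_FNL = exp(-B^2*tau) = exp(-0.0024*94.1) = 0.7978457
k_eff = k_inf * P_TNL * P_FNL = 1.099069 * 0.9830135 * 0.7978457
k_eff = 0.86199

0.86199


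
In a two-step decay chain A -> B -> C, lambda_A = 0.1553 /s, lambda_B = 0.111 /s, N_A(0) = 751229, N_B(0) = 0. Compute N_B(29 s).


N_B(t) = lambda_A * N_A0 / (lambda_B - lambda_A) * [exp(-lambda_A*t) - exp(-lambda_B*t)]
exp(-0.1553*29) = 0.01106797; exp(-0.111*29) = 0.03999503
N_B = 0.1553 * 751229 / (0.111 - 0.1553) * (0.01106797 - 0.03999503)
N_B = 76181

76181


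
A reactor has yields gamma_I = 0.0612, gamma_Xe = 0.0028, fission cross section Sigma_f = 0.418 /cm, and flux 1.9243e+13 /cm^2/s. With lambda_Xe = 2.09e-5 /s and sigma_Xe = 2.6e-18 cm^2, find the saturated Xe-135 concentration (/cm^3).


Xe_eq = (gamma_I + gamma_Xe) * Sigma_f * phi / (lambda_Xe + sigma_Xe * phi)
Numerator = (0.0612 + 0.0028) * 0.418 * 1.9243e+13 = 5.147887e+11
Denominator = 2.09e-5 + 2.6e-18 * 1.9243e+13 = 7.093180e-05
Xe_eq = 5.147887e+11 / 7.093180e-05 = 7.2575e+15 /cm^3

7.2575e+15


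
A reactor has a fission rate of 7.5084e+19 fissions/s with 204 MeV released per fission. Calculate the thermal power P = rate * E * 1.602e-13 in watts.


P = fission_rate * E_MeV * 1.602e-13
P = 7.5084e+19 * 204 * 1.602e-13
P = 2.4538e+09 W

2.4538e+09


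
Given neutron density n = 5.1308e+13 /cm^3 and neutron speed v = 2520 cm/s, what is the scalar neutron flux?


phi = n * v
phi = 5.1308e+13 * 2520
phi = 1.2930e+17 /cm^2/s

1.2930e+17


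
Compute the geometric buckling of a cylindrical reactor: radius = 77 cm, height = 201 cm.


B^2 = (2.405/R)^2 + (pi/H)^2
B^2 = (2.405/77)^2 + (pi/201)^2
B^2 = 0.0012198 /cm^2

0.0012198


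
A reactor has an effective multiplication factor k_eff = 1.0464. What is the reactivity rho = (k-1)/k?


rho = (k_eff - 1) / k_eff
rho = (1.0464 - 1) / 1.0464
rho = 0.044343

0.044343


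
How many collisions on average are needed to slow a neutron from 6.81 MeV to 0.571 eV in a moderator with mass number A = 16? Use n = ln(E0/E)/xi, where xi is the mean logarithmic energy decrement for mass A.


xi = 1 + (A-1)^2/(2A)*ln((A-1)/(A+1)) = 0.1199467 (for A = 16)
n = ln(E0/E) / xi
n = ln(6.81e6 / 0.571) / 0.1199467
n = ln(1.192644e+07) / 0.1199467 = 135.85

135.85


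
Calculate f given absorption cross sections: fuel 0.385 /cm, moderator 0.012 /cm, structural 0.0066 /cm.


f = Sigma_a_fuel / (Sigma_a_fuel + Sigma_a_mod + Sigma_a_other)
f = 0.385 / (0.385 + 0.012 + 0.0066)
f = 0.95391

0.95391


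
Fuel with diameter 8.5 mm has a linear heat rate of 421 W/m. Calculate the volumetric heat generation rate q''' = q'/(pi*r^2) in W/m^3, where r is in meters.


r = D / 2 / 1000 = 8.5 / 2 / 1000 = 0.00425 m
q''' = q' / (pi * r^2)
q''' = 421 / (pi * 0.00425^2)
q''' = 7.4192e+06 W/m^3

7.4192e+06


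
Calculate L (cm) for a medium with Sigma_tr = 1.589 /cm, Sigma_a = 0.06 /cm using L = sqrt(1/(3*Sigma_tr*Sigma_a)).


D = 1 / (3 * Sigma_tr) = 1 / (3 * 1.589) = 0.2097755 cm
L = sqrt(D / Sigma_a)
L = sqrt(0.2097755 / 0.06)
L = 1.8698 cm

1.8698


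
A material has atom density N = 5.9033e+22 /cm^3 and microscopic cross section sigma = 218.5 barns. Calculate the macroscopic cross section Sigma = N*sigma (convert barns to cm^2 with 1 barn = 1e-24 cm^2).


Sigma = N * sigma_barns * 1e-24
Sigma = 5.9033e+22 * 218.5 * 1e-24
Sigma = 12.899 /cm

12.899


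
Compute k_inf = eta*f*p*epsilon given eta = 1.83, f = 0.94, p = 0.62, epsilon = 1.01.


k_inf = eta * f * p * epsilon
k_inf = 1.83 * 0.94 * 0.62 * 1.01
k_inf = 1.0772

1.0772


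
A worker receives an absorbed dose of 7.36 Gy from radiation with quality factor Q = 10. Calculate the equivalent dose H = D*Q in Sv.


H = D * Q
H = 7.36 * 10
H = 73.600 Sv

73.600


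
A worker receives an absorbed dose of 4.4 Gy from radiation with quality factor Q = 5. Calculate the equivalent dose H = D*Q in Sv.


H = D * Q
H = 4.4 * 5
H = 22.000 Sv

22.000


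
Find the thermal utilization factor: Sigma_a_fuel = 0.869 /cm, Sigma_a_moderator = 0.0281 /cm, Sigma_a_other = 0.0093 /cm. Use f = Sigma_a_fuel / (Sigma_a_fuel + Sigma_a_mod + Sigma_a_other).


f = Sigma_a_fuel / (Sigma_a_fuel + Sigma_a_mod + Sigma_a_other)
f = 0.869 / (0.869 + 0.0281 + 0.0093)
f = 0.95874

0.95874


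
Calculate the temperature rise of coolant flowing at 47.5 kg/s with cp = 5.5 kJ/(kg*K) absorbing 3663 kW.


dT = Q / (m_dot * cp)
dT = 3663 / (47.5 * 5.5)
dT = 14.021 C

14.021


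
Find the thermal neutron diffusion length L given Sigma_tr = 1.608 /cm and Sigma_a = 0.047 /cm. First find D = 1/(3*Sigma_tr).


D = 1 / (3 * Sigma_tr) = 1 / (3 * 1.608) = 0.2072968 cm
L = sqrt(D / Sigma_a)
L = sqrt(0.2072968 / 0.047)
L = 2.1001 cm

2.1001


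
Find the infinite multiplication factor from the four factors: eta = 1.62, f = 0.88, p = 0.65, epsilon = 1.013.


k_inf = eta * f * p * epsilon
k_inf = 1.62 * 0.88 * 0.65 * 1.013
k_inf = 0.93869

0.93869


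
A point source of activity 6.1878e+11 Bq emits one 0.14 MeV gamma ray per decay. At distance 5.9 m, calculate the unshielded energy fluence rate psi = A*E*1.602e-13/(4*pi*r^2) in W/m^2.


psi = A * E * 1.602e-13 / (4*pi*r^2)
psi = 6.1878e+11 * 0.14 * 1.602e-13 / (4*pi*5.9^2)
psi = 3.1726e-05 W/m^2

3.1726e-05


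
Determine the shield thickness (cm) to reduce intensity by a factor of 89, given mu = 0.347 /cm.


x = ln(factor) / mu
x = ln(89) / 0.347
x = 12.936 cm

12.936


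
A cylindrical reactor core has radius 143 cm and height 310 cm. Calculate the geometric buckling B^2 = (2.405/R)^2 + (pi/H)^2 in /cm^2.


B^2 = (2.405/R)^2 + (pi/H)^2
B^2 = (2.405/143)^2 + (pi/310)^2
B^2 = 3.8555e-04 /cm^2

3.8555e-04


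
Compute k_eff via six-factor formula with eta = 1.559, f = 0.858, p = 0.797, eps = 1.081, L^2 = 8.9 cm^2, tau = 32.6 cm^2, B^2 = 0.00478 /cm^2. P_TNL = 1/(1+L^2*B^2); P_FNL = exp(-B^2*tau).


k_inf = eta*f*p*eps = 1.559*0.858*0.797*1.081 = 1.152438
P_TNL = 1/(1 + L^2*B^2) = 1/(1 + 8.9*0.00478) = 0.9591940
P_FNL = exp(-B^2*tau) = exp(-0.00478*32.6) = 0.8557064
k_eff = k_inf * P_TNL * P_FNL = 1.152438 * 0.9591940 * 0.8557064
k_eff = 0.94591

0.94591


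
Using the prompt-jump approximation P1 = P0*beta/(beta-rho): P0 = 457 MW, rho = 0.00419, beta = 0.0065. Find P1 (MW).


P1/P0 = beta / (beta - rho)
P1/P0 = 0.0065 / (0.0065 - 0.00419) = 2.813853
P1 = 457 * 2.813853 = 1285.9 MW

1285.9


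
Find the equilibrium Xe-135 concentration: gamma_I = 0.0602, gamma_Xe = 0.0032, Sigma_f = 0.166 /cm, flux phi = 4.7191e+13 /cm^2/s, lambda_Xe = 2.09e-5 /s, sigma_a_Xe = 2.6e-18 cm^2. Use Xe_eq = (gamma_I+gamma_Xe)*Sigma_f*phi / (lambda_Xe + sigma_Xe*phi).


Xe_eq = (gamma_I + gamma_Xe) * Sigma_f * phi / (lambda_Xe + sigma_Xe * phi)
Numerator = (0.0602 + 0.0032) * 0.166 * 4.7191e+13 = 4.966570e+11
Denominator = 2.09e-5 + 2.6e-18 * 4.7191e+13 = 1.435966e-04
Xe_eq = 4.966570e+11 / 1.435966e-04 = 3.4587e+15 /cm^3

3.4587e+15


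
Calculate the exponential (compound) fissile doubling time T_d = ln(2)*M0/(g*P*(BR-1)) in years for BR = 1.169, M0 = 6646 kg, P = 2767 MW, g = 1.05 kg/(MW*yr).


Breeding gain G = BR - 1 = 1.169 - 1 = 0.169
Fissile production rate = g * P * G = 1.05 * 2767 * 0.169 = 491.00415 kg/yr
T_d = ln(2) * M0 / (g * P * G)
T_d = ln(2) * 6646 / 491.00415 = 9.3821 yr

9.3821


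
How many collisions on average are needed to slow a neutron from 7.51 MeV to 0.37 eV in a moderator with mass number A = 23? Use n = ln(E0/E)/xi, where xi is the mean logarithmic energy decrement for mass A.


xi = 1 + (A-1)^2/(2A)*ln((A-1)/(A+1)) = 0.08448899 (for A = 23)
n = ln(E0/E) / xi
n = ln(7.51e6 / 0.37) / 0.08448899
n = ln(2.029730e+07) / 0.08448899 = 199.15

199.15


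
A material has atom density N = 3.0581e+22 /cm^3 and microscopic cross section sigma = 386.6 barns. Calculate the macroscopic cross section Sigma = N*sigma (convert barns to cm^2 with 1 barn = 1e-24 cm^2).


Sigma = N * sigma_barns * 1e-24
Sigma = 3.0581e+22 * 386.6 * 1e-24
Sigma = 11.823 /cm

11.823


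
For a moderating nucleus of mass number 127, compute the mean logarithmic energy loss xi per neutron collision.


xi = 1 + (A-1)^2/(2A) * ln((A-1)/(A+1))
xi = 1 + (127-1)^2/(2*127) * ln((127-1)/(127 +1))
xi = 0.015666

0.015666


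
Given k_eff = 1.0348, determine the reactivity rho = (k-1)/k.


rho = (k_eff - 1) / k_eff
rho = (1.0348 - 1) / 1.0348
rho = 0.033630

0.033630


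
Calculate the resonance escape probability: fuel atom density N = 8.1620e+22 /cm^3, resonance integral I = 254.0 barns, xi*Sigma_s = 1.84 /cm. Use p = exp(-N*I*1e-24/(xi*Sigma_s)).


p = exp(-N * I * 1e-24 / (xi*Sigma_s))
p = exp(-8.1620e+22 * 254.0 * 1e-24 / 1.84)
p = 1.2787e-05

1.2787e-05


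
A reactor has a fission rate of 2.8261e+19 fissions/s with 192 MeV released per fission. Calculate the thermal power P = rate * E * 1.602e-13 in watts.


P = fission_rate * E_MeV * 1.602e-13
P = 2.8261e+19 * 192 * 1.602e-13
P = 8.6926e+08 W

8.6926e+08


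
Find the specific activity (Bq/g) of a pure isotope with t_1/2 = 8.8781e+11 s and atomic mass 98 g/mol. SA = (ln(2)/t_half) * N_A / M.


lambda = ln(2) / t_half = ln(2) / 8.8781e+11 = 7.807382e-13 /s
SA = lambda * N_A / M
SA = 7.807382e-13 * 6.022e23 / 98
SA = 4.7976e+09 Bq/g

4.7976e+09


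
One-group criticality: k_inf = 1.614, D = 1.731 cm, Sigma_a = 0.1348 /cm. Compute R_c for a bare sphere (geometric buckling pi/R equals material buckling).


L^2 = D / Sigma_a = 1.731 / 0.1348 = 12.84125 cm^2
B_m^2 = (k_inf - 1) / L^2 = (1.614 - 1) / 12.84125 = 0.04781466 /cm^2
For a bare sphere: B_g = pi/R, so R_c = pi / sqrt(B_m^2)
R_c = pi / sqrt(0.04781466) = 14.367 cm

14.367


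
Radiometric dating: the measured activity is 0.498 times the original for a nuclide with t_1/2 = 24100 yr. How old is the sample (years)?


lambda = ln(2) / t_half = ln(2) / 24100 = 2.876129e-05 /yr
t = -ln(A/A0) / lambda
t = -ln(0.498) / 2.876129e-05
t = 24239 yr

24239


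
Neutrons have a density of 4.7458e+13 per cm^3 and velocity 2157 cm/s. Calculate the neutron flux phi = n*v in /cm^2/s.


phi = n * v
phi = 4.7458e+13 * 2157
phi = 1.0237e+17 /cm^2/s

1.0237e+17


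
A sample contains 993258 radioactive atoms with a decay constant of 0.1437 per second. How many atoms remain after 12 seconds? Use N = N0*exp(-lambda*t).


N = N0 * exp(-lambda * t)
N = 993258 * exp(-0.1437 * 12)
N = 177078

177078


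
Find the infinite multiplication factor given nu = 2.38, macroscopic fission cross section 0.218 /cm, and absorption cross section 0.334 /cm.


k_inf = nu * Sigma_f / Sigma_a
k_inf = 2.38 * 0.218 / 0.334
k_inf = 1.5534

1.5534


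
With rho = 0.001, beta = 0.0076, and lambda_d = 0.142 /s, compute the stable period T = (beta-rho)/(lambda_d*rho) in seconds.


T = (beta - rho) / (lambda_d * rho)
T = (0.0076 - 0.001) / (0.142 * 0.001)
T = 46.479 s

46.479


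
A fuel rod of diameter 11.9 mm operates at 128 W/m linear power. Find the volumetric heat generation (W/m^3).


r = D / 2 / 1000 = 11.9 / 2 / 1000 = 0.00595 m
q''' = q' / (pi * r^2)
q''' = 128 / (pi * 0.00595^2)
q''' = 1.1509e+06 W/m^3

1.1509e+06


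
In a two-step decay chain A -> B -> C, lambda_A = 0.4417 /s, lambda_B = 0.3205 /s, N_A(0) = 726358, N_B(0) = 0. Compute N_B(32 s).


N_B(t) = lambda_A * N_A0 / (lambda_B - lambda_A) * [exp(-lambda_A*t) - exp(-lambda_B*t)]
exp(-0.4417*32) = 7.269559e-07; exp(-0.3205*32) = 3.514599e-05
N_B = 0.4417 * 726358 / (0.3205 - 0.4417) * (7.269559e-07 - 3.514599e-05)
N_B = 91.112

91.112


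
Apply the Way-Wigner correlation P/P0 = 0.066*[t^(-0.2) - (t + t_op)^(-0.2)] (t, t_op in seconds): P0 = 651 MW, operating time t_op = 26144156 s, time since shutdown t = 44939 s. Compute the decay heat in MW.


P/P0 = 0.066 * [t^(-0.2) - (t + t_op)^(-0.2)]
P/P0 = 0.066 * [44939^(-0.2) - (44939 + 26144156)^(-0.2)]
P/P0 = 0.066 * [0.1173479 - 0.03283794] = 0.005577657
P = 651 * 0.005577657 = 3.6311 MW

3.6311


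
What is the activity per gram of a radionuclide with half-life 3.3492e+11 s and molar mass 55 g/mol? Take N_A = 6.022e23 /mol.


lambda = ln(2) / t_half = ln(2) / 3.3492e+11 = 2.069590e-12 /s
SA = lambda * N_A / M
SA = 2.069590e-12 * 6.022e23 / 55
SA = 2.2660e+10 Bq/g

2.2660e+10


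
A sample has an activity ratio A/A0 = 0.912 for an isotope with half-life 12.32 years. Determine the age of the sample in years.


lambda = ln(2) / t_half = ln(2) / 12.32 = 0.05626195 /yr
t = -ln(A/A0) / lambda
t = -ln(0.912) / 0.05626195
t = 1.6373 yr

1.6373


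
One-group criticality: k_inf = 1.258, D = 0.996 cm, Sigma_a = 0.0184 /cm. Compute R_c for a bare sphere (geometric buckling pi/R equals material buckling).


L^2 = D / Sigma_a = 0.996 / 0.0184 = 54.13043 cm^2
B_m^2 = (k_inf - 1) / L^2 = (1.258 - 1) / 54.13043 = 0.004766265 /cm^2
For a bare sphere: B_g = pi/R, so R_c = pi / sqrt(B_m^2)
R_c = pi / sqrt(0.004766265) = 45.505 cm

45.505


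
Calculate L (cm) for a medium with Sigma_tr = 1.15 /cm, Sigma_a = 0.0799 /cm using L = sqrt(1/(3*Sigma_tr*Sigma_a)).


D = 1 / (3 * Sigma_tr) = 1 / (3 * 1.15) = 0.2898551 cm
L = sqrt(D / Sigma_a)
L = sqrt(0.2898551 / 0.0799)
L = 1.9047 cm

1.9047


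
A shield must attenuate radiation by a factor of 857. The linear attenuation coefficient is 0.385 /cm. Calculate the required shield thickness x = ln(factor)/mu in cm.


x = ln(factor) / mu
x = ln(857) / 0.385
x = 17.541 cm

17.541


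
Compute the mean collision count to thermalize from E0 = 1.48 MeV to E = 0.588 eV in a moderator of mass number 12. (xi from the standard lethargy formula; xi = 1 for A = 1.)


xi = 1 + (A-1)^2/(2A)*ln((A-1)/(A+1)) = 0.1577690 (for A = 12)
n = ln(E0/E) / xi
n = ln(1.48e6 / 0.588) / 0.1577690
n = ln(2.517007e+06) / 0.1577690 = 93.419

93.419


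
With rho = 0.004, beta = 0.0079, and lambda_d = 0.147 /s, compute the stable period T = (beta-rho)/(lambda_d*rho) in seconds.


T = (beta - rho) / (lambda_d * rho)
T = (0.0079 - 0.004) / (0.147 * 0.004)
T = 6.6327 s

6.6327


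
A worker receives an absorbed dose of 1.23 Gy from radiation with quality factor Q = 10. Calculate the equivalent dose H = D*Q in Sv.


H = D * Q
H = 1.23 * 10
H = 12.300 Sv

12.300


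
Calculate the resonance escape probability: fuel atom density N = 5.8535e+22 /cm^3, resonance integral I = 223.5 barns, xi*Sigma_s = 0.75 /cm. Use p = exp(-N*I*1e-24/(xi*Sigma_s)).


p = exp(-N * I * 1e-24 / (xi*Sigma_s))
p = exp(-5.8535e+22 * 223.5 * 1e-24 / 0.75)
p = 2.6571e-08

2.6571e-08


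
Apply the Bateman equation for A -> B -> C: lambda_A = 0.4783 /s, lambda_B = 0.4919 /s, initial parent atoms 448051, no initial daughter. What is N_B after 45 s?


N_B(t) = lambda_A * N_A0 / (lambda_B - lambda_A) * [exp(-lambda_A*t) - exp(-lambda_B*t)]
exp(-0.4783*45) = 4.492238e-10; exp(-0.4919*45) = 2.435984e-10
N_B = 0.4783 * 448051 / (0.4919 - 0.4783) * (4.492238e-10 - 2.435984e-10)
N_B = 0.0032402

0.0032402


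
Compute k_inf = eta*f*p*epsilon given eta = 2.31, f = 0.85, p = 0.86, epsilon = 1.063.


k_inf = eta * f * p * epsilon
k_inf = 2.31 * 0.85 * 0.86 * 1.063
k_inf = 1.7950

1.7950


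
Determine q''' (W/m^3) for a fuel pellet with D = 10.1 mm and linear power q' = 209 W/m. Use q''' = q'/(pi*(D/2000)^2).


r = D / 2 / 1000 = 10.1 / 2 / 1000 = 0.00505 m
q''' = q' / (pi * r^2)
q''' = 209 / (pi * 0.00505^2)
q''' = 2.6086e+06 W/m^3

2.6086e+06


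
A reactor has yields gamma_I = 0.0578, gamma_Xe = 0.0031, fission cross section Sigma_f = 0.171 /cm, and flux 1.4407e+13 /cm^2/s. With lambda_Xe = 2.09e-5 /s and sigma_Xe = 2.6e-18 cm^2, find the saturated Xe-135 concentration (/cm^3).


Xe_eq = (gamma_I + gamma_Xe) * Sigma_f * phi / (lambda_Xe + sigma_Xe * phi)
Numerator = (0.0578 + 0.0031) * 0.171 * 1.4407e+13 = 1.500331e+11
Denominator = 2.09e-5 + 2.6e-18 * 1.4407e+13 = 5.835820e-05
Xe_eq = 1.500331e+11 / 5.835820e-05 = 2.5709e+15 /cm^3

2.5709e+15


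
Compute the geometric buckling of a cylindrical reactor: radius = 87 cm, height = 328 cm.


B^2 = (2.405/R)^2 + (pi/H)^2
B^2 = (2.405/87)^2 + (pi/328)^2
B^2 = 8.5591e-04 /cm^2

8.5591e-04


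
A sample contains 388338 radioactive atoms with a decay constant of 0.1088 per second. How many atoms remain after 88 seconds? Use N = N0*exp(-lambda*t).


N = N0 * exp(-lambda * t)
N = 388338 * exp(-0.1088 * 88)
N = 26.984

26.984


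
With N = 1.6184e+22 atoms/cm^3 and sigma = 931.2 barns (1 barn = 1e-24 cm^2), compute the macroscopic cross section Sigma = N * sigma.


Sigma = N * sigma_barns * 1e-24
Sigma = 1.6184e+22 * 931.2 * 1e-24
Sigma = 15.071 /cm

15.071


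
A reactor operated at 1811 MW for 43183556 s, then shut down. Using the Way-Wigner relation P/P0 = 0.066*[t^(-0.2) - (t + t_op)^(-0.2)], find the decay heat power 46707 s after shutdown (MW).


P/P0 = 0.066 * [t^(-0.2) - (t + t_op)^(-0.2)]
P/P0 = 0.066 * [46707^(-0.2) - (46707 + 43183556)^(-0.2)]
P/P0 = 0.066 * [0.1164457 - 0.02970588] = 0.005724828
P = 1811 * 0.005724828 = 10.368 MW

10.368


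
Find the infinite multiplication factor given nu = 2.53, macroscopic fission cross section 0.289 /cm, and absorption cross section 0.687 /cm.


k_inf = nu * Sigma_f / Sigma_a
k_inf = 2.53 * 0.289 / 0.687
k_inf = 1.0643

1.0643


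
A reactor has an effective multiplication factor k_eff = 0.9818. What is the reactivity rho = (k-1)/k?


rho = (k_eff - 1) / k_eff
rho = (0.9818 - 1) / 0.9818
rho = -0.018537

-0.018537


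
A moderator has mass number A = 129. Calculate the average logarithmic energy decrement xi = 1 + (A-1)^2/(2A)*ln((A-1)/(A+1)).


xi = 1 + (A-1)^2/(2A) * ln((A-1)/(A+1))
xi = 1 + (129-1)^2/(2*129) * ln((129-1)/(129 +1))
xi = 0.015424

0.015424


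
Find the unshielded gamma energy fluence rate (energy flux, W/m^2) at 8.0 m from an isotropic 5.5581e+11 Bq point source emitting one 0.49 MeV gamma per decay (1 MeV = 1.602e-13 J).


psi = A * E * 1.602e-13 / (4*pi*r^2)
psi = 5.5581e+11 * 0.49 * 1.602e-13 / (4*pi*8.0^2)
psi = 5.4249e-05 W/m^2

5.4249e-05
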